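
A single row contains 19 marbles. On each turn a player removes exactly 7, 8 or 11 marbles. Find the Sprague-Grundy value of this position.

Build the Grundy sequence with g(k) = mex{g(k−s) : s ∈ {7, 8, 11}, s ≤ k}:
k:     0  1  2  3  4  5  6  7  8  9 10 11 12 13 14 15 16 17 18 19
g(k):  0  0  0  0  0  0  0  1  1  1  1  1  1  1  2  2  2  2  0  0
So g(19) = 0.

0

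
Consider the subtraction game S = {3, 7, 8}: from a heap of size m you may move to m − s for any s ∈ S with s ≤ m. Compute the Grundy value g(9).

1

Grundy values for subtraction set {3, 7, 8}:
k:     0  1  2  3  4  5  6  7  8  9
g(k):  0  0  0  1  1  1  0  2  2  1
So g(9) = 1.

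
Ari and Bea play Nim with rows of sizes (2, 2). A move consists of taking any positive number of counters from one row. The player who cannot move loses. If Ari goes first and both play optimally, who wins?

Bea wins

Compute the nim-sum pairwise:
2 ^ 2 = 0
The nim-sum is 0, so this is a P-position: the player to move is in a losing position under optimal play; Ari is about to move from it and so loses — Bea wins.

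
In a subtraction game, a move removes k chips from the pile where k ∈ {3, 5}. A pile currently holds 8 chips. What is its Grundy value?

0

Compute g(0), g(1), … for moves {3, 5}:
g(0) = mex{} = 0
g(1) = mex{} = 0
g(2) = mex{} = 0
g(3) = mex{0} = 1
g(4) = mex{0} = 1
g(5) = mex{0} = 1
g(6) = mex{0,1} = 2
g(7) = mex{0,1} = 2
g(8) = mex{1} = 0
So g(8) = 0.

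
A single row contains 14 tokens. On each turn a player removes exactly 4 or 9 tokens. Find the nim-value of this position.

Compute g(0), g(1), … for moves {4, 9}:
g(0) = mex{} = 0
g(1) = mex{} = 0
g(2) = mex{} = 0
g(3) = mex{} = 0
g(4) = mex{0} = 1
g(5) = mex{0} = 1
g(6) = mex{0} = 1
g(7) = mex{0} = 1
g(8) = mex{1} = 0
g(9) = mex{0,1} = 2
g(10) = mex{0,1} = 2
g(11) = mex{0,1} = 2
g(12) = mex{0} = 1
g(13) = mex{1,2} = 0
g(14) = mex{1,2} = 0
So g(14) = 0.

0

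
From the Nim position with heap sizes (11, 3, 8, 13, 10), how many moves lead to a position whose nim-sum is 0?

Write each in binary and XOR column by column:
  1011  (11)
  0011  (3)
  1000  (8)
  1101  (13)
  1010  (10)
  ----
  0111  (7)
The overall nim-sum is X = 7. A heap of size p has a winning move iff p XOR X < p (reduce it to p XOR X).
  11: 11 XOR 7 = 12 ≥ 11 — no move.
  3: 3 XOR 7 = 4 ≥ 3 — no move.
  8: 8 XOR 7 = 15 ≥ 8 — no move.
  13: 13 XOR 7 = 10 < 13 — winning move (to 10).
  10: 10 XOR 7 = 13 ≥ 10 — no move.
That gives 1 winning move.

1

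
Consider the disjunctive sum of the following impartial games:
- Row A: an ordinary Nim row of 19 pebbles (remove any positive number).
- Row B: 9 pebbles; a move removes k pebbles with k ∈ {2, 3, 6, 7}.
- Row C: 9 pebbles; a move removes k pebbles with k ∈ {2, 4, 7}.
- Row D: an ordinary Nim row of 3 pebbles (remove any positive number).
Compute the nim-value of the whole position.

16

Row A is a plain Nim row of size 19, so its Grundy value is 19.
For row B, compute g(0), g(1), … with moves {2, 3, 6, 7}:
k:     0  1  2  3  4  5  6  7  8  9
g(k):  0  0  1  1  2  0  3  1  2  0
So g(9) = 0.
For row C, compute g(0), g(1), … with moves {2, 4, 7}:
k:     0  1  2  3  4  5  6  7  8  9
g(k):  0  0  1  1  2  2  0  3  1  0
So g(9) = 0.
Row D is a plain Nim row of size 3, so its Grundy value is 3.
By the Sprague-Grundy theorem, the Grundy value of a sum of independent games is the XOR of the component values.
Combined value = 19 XOR 0 XOR 0 XOR 3 = 16.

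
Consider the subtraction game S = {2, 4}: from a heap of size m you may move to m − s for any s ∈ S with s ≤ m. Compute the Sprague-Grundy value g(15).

1

Grundy values for subtraction set {2, 4}:
k:     0  1  2  3  4  5  6  7  8  9 10 11 12 13 14 15
g(k):  0  0  1  1  2  2  0  0  1  1  2  2  0  0  1  1
So g(15) = 1.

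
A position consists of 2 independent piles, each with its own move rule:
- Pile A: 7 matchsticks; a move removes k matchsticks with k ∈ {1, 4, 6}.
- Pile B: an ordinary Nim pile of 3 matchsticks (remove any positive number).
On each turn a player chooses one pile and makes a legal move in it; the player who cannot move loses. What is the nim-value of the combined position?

3

For pile A, compute g(0), g(1), … with moves {1, 4, 6}:
g(0) = mex{} = 0
g(1) = mex{0} = 1
g(2) = mex{1} = 0
g(3) = mex{0} = 1
g(4) = mex{0,1} = 2
g(5) = mex{1,2} = 0
g(6) = mex{0} = 1
g(7) = mex{1} = 0
So g(7) = 0.
Pile B is a plain Nim pile of size 3, so its Grundy value is 3.
By the Sprague-Grundy theorem, the Grundy value of a sum of independent games is the XOR of the component values.
Combined value = 0 XOR 3 = 3.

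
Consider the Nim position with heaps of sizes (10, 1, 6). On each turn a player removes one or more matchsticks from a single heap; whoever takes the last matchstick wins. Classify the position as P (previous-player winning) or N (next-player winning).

N-position

Nim-sum: 10 XOR 1 XOR 6 = 13.
The nim-sum is 13 ≠ 0, so this is an N-position: the player to move can win.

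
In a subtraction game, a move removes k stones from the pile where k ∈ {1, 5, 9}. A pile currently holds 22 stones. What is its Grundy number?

0

Build the Grundy sequence with g(k) = mex{g(k−s) : s ∈ {1, 5, 9}, s ≤ k}:
k:     0  1  2  3  4  5  6  7  8  9 10 11 12 13 14 15 16 17 18 19 20 21 22
g(k):  0  1  0  1  0  1  0  1  0  1  0  1  0  1  0  1  0  1  0  1  0  1  0
So g(22) = 0.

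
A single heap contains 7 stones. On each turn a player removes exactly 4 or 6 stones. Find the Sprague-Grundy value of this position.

Compute g(0), g(1), … for moves {4, 6}:
g(0) = mex{} = 0
g(1) = mex{} = 0
g(2) = mex{} = 0
g(3) = mex{} = 0
g(4) = mex{0} = 1
g(5) = mex{0} = 1
g(6) = mex{0} = 1
g(7) = mex{0} = 1
So g(7) = 1.

1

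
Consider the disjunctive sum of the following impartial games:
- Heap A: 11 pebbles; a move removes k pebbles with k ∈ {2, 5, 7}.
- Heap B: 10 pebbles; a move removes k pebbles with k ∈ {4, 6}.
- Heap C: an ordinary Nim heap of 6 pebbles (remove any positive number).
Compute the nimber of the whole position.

Grundy values for heap A (subtraction set {2, 5, 7}):
g(0) = mex{} = 0
g(1) = mex{} = 0
g(2) = mex{0} = 1
g(3) = mex{0} = 1
g(4) = mex{1} = 0
g(5) = mex{0,1} = 2
g(6) = mex{0} = 1
g(7) = mex{0,1,2} = 3
g(8) = mex{0,1} = 2
g(9) = mex{0,1,3} = 2
g(10) = mex{1,2} = 0
g(11) = mex{0,1,2} = 3
So g(11) = 3.
Build the Grundy sequence for heap B with g(k) = mex{g(k−s) : s ∈ {4, 6}, s ≤ k}:
g(0) = mex{} = 0
g(1) = mex{} = 0
g(2) = mex{} = 0
g(3) = mex{} = 0
g(4) = mex{0} = 1
g(5) = mex{0} = 1
g(6) = mex{0} = 1
g(7) = mex{0} = 1
g(8) = mex{0,1} = 2
g(9) = mex{0,1} = 2
g(10) = mex{1} = 0
So g(10) = 0.
Heap C is a plain Nim heap of size 6, so its Grundy value is 6.
The value of a disjunctive sum is the nim-sum of the parts.
Combined value = 3 ⊕ 0 ⊕ 6 = 5.

5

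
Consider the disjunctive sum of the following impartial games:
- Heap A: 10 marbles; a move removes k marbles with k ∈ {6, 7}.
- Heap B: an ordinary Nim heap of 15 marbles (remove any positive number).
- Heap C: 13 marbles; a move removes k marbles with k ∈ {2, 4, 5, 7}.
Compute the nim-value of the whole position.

12

For heap A, compute g(0), g(1), … with moves {6, 7}:
k:     0  1  2  3  4  5  6  7  8  9 10
g(k):  0  0  0  0  0  0  1  1  1  1  1
So g(10) = 1.
Heap B is a plain Nim heap of size 15, so its Grundy value is 15.
Grundy values for heap C (subtraction set {2, 4, 5, 7}):
g(0) = mex{} = 0
g(1) = mex{} = 0
g(2) = mex{0} = 1
g(3) = mex{0} = 1
g(4) = mex{0,1} = 2
g(5) = mex{0,1} = 2
g(6) = mex{0,1,2} = 3
g(7) = mex{0,1,2} = 3
g(8) = mex{0,1,2,3} = 4
g(9) = mex{1,2,3} = 0
g(10) = mex{1,2,3,4} = 0
g(11) = mex{0,2,3} = 1
g(12) = mex{0,2,3,4} = 1
g(13) = mex{0,1,3,4} = 2
So g(13) = 2.
The value of a disjunctive sum is the nim-sum of the parts.
Combined value = 1 XOR 15 XOR 2 = 12.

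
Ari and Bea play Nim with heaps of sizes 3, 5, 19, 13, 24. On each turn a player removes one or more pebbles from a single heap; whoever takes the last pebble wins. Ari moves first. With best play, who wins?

Compute the nim-sum pairwise:
3 XOR 5 = 6
6 XOR 19 = 21
21 XOR 13 = 24
24 XOR 24 = 0
The nim-sum is 0, so this is a P-position: the player to move is in a losing position under optimal play; Ari is about to move from it and so loses — Bea wins.

Bea wins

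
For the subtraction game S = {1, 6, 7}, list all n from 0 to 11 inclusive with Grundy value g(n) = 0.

0, 2, 4

Grundy values for subtraction set {1, 6, 7}:
g(0) = mex{} = 0
g(1) = mex{0} = 1
g(2) = mex{1} = 0
g(3) = mex{0} = 1
g(4) = mex{1} = 0
g(5) = mex{0} = 1
g(6) = mex{0,1} = 2
g(7) = mex{0,1,2} = 3
g(8) = mex{0,1,3} = 2
g(9) = mex{0,1,2} = 3
g(10) = mex{0,1,3} = 2
g(11) = mex{0,1,2} = 3
The P-positions (g = 0) in 0..11 are 0, 2, 4.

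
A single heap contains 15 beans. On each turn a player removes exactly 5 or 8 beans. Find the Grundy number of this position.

0

Build the Grundy sequence with g(k) = mex{g(k−s) : s ∈ {5, 8}, s ≤ k}:
k:     0  1  2  3  4  5  6  7  8  9 10 11 12 13 14 15
g(k):  0  0  0  0  0  1  1  1  1  1  2  2  2  0  0  0
So g(15) = 0.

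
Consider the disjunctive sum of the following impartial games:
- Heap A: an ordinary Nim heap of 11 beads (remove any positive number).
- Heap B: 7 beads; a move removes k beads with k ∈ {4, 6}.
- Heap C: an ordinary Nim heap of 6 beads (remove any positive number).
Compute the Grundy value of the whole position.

12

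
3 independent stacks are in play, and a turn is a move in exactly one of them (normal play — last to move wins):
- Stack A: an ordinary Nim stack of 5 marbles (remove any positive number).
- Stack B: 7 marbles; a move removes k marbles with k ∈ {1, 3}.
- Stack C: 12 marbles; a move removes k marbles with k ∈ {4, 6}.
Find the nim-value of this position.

Stack A is a plain Nim stack of size 5, so its Grundy value is 5.
For stack B, compute g(0), g(1), … with moves {1, 3}:
g(0) = mex{} = 0
g(1) = mex{0} = 1
g(2) = mex{1} = 0
g(3) = mex{0} = 1
g(4) = mex{1} = 0
g(5) = mex{0} = 1
g(6) = mex{1} = 0
g(7) = mex{0} = 1
So g(7) = 1.
Build the Grundy sequence for stack C with g(k) = mex{g(k−s) : s ∈ {4, 6}, s ≤ k}:
g(0) = mex{} = 0
g(1) = mex{} = 0
g(2) = mex{} = 0
g(3) = mex{} = 0
g(4) = mex{0} = 1
g(5) = mex{0} = 1
g(6) = mex{0} = 1
g(7) = mex{0} = 1
g(8) = mex{0,1} = 2
g(9) = mex{0,1} = 2
g(10) = mex{1} = 0
g(11) = mex{1} = 0
g(12) = mex{1,2} = 0
So g(12) = 0.
By the Sprague-Grundy theorem, the Grundy value of a sum of independent games is the XOR of the component values.
Combined value = 5 XOR 1 XOR 0 = 4.

4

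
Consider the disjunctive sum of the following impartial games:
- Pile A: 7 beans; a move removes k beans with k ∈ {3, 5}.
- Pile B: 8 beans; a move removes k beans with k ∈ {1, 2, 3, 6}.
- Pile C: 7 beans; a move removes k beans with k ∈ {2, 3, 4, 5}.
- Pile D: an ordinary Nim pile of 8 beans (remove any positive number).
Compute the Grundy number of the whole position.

Build the Grundy sequence for pile A with g(k) = mex{g(k−s) : s ∈ {3, 5}, s ≤ k}:
g(0) = mex{} = 0
g(1) = mex{} = 0
g(2) = mex{} = 0
g(3) = mex{0} = 1
g(4) = mex{0} = 1
g(5) = mex{0} = 1
g(6) = mex{0,1} = 2
g(7) = mex{0,1} = 2
So g(7) = 2.
For pile B, compute g(0), g(1), … with moves {1, 2, 3, 6}:
k:     0  1  2  3  4  5  6  7  8
g(k):  0  1  2  3  0  1  2  3  0
So g(8) = 0.
For pile C, compute g(0), g(1), … with moves {2, 3, 4, 5}:
g(0) = mex{} = 0
g(1) = mex{} = 0
g(2) = mex{0} = 1
g(3) = mex{0} = 1
g(4) = mex{0,1} = 2
g(5) = mex{0,1} = 2
g(6) = mex{0,1,2} = 3
g(7) = mex{1,2} = 0
So g(7) = 0.
Pile D is a plain Nim pile of size 8, so its Grundy value is 8.
By the Sprague-Grundy theorem, the Grundy value of a sum of independent games is the XOR of the component values.
Combined value = 2 XOR 0 XOR 0 XOR 8 = 10.

10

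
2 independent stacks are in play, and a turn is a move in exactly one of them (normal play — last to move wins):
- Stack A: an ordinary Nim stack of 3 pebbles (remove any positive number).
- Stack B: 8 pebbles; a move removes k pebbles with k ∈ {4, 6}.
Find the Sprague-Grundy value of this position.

1

Stack A is a plain Nim stack of size 3, so its Grundy value is 3.
Grundy values for stack B (subtraction set {4, 6}):
k:     0  1  2  3  4  5  6  7  8
g(k):  0  0  0  0  1  1  1  1  2
So g(8) = 2.
The value of a disjunctive sum is the nim-sum of the parts.
Combined value = 3 ⊕ 2 = 1.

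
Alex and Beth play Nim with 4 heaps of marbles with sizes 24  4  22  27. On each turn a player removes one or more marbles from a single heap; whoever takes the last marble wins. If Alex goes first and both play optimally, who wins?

Alex wins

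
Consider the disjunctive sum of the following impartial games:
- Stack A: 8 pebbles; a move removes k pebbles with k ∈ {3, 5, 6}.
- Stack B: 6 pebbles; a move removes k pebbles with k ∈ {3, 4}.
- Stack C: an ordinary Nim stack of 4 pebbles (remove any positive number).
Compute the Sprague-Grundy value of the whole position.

4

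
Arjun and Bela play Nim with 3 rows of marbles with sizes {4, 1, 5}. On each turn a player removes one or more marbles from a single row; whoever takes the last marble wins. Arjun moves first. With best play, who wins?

Bela wins

Nim-sum: 4 ^ 1 ^ 5 = 0.
The nim-sum is 0, so this is a P-position: the player to move is in a losing position under optimal play; Arjun is about to move from it and so loses — Bela wins.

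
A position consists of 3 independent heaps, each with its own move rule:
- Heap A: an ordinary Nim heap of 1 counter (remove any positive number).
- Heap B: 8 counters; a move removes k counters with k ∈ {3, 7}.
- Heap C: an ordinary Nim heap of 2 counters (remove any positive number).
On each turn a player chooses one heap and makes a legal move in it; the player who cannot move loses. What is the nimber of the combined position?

Heap A is a plain Nim heap of size 1, so its Grundy value is 1.
Build the Grundy sequence for heap B with g(k) = mex{g(k−s) : s ∈ {3, 7}, s ≤ k}:
g(0) = mex{} = 0
g(1) = mex{} = 0
g(2) = mex{} = 0
g(3) = mex{0} = 1
g(4) = mex{0} = 1
g(5) = mex{0} = 1
g(6) = mex{1} = 0
g(7) = mex{0,1} = 2
g(8) = mex{0,1} = 2
So g(8) = 2.
Heap C is a plain Nim heap of size 2, so its Grundy value is 2.
By the Sprague-Grundy theorem, the Grundy value of a sum of independent games is the XOR of the component values.
Combined value = 1 XOR 2 XOR 2 = 1.

1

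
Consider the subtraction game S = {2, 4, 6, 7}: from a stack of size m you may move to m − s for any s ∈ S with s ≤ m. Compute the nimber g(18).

0

Build the Grundy sequence with g(k) = mex{g(k−s) : s ∈ {2, 4, 6, 7}, s ≤ k}:
k:     0  1  2  3  4  5  6  7  8  9 10 11 12 13 14 15 16 17 18
g(k):  0  0  1  1  2  2  3  3  4  0  0  1  1  2  2  3  3  4  0
So g(18) = 0.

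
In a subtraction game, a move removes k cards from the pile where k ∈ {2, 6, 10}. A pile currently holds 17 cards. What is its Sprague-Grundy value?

0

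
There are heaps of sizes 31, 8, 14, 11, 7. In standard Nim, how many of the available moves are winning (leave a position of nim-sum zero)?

Nim-sum: 31 ⊕ 8 ⊕ 14 ⊕ 11 ⊕ 7 = 21.
The overall nim-sum is X = 21. A heap of size p has a winning move iff p XOR X < p (reduce it to p XOR X).
  31: 31 XOR 21 = 10 < 31 — winning move (to 10).
  8: 8 XOR 21 = 29 ≥ 8 — no move.
  14: 14 XOR 21 = 27 ≥ 14 — no move.
  11: 11 XOR 21 = 30 ≥ 11 — no move.
  7: 7 XOR 21 = 18 ≥ 7 — no move.
That gives 1 winning move.

1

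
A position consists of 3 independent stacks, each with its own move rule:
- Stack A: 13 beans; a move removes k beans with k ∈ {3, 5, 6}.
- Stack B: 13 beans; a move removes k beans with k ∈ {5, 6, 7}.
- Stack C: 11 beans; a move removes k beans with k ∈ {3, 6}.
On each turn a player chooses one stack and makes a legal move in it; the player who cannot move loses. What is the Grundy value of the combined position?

1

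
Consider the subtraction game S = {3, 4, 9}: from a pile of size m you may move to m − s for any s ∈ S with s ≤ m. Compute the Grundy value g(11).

1

Compute g(0), g(1), … for moves {3, 4, 9}:
g(0) = mex{} = 0
g(1) = mex{} = 0
g(2) = mex{} = 0
g(3) = mex{0} = 1
g(4) = mex{0} = 1
g(5) = mex{0} = 1
g(6) = mex{0,1} = 2
g(7) = mex{1} = 0
g(8) = mex{1} = 0
g(9) = mex{0,1,2} = 3
g(10) = mex{0,2} = 1
g(11) = mex{0} = 1
So g(11) = 1.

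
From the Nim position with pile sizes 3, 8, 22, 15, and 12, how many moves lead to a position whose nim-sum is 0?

1

In binary:
  00011  (3)
  01000  (8)
  10110  (22)
  01111  (15)
  01100  (12)
  -----
  11110  (30)
The overall nim-sum is X = 30. A pile of size p has a winning move iff p XOR X < p (reduce it to p XOR X).
  3: 3 XOR 30 = 29 ≥ 3 — no move.
  8: 8 XOR 30 = 22 ≥ 8 — no move.
  22: 22 XOR 30 = 8 < 22 — winning move (to 8).
  15: 15 XOR 30 = 17 ≥ 15 — no move.
  12: 12 XOR 30 = 18 ≥ 12 — no move.
That gives 1 winning move.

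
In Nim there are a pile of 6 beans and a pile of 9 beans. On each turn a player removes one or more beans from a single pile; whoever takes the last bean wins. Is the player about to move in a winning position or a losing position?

In binary:
  0110  (6)
  1001  (9)
  ----
  1111  (15)
The nim-sum is 15 ≠ 0, so this is an N-position: the player to move can win.

Winning position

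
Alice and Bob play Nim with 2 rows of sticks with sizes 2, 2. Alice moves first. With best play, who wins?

Nim-sum: 2 ^ 2 = 0.
The nim-sum is 0, so this is a P-position: the player to move is in a losing position under optimal play; Alice is about to move from it and so loses — Bob wins.

Bob wins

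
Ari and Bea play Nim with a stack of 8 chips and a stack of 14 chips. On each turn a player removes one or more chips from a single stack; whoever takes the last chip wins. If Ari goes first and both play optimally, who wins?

Ari wins

Nim-sum: 8 ^ 14 = 6.
The nim-sum is 6 ≠ 0, so this is an N-position: the player to move can win; Ari has a winning move.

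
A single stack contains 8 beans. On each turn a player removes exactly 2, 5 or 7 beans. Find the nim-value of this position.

2

Compute g(0), g(1), … for moves {2, 5, 7}:
k:     0  1  2  3  4  5  6  7  8
g(k):  0  0  1  1  0  2  1  3  2
So g(8) = 2.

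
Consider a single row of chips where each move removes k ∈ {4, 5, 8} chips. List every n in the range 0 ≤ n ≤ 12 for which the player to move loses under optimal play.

0, 1, 2, 3, 12

Compute g(0), g(1), … for moves {4, 5, 8}:
k:     0  1  2  3  4  5  6  7  8  9 10 11 12
g(k):  0  0  0  0  1  1  1  1  2  2  2  2  0
The P-positions (g = 0) in 0..12 are 0, 1, 2, 3, 12.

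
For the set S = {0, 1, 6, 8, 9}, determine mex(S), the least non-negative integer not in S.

2

The values 0, 1 are all present; 2 is the first non-negative integer missing from the set.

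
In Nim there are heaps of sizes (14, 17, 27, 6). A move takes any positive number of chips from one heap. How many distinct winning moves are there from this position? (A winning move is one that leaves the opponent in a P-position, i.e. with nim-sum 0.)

3

Nim-sum: 14 ⊕ 17 ⊕ 27 ⊕ 6 = 2.
The overall nim-sum is X = 2. A heap of size p has a winning move iff p XOR X < p (reduce it to p XOR X).
  14: 14 XOR 2 = 12 < 14 — winning move (to 12).
  17: 17 XOR 2 = 19 ≥ 17 — no move.
  27: 27 XOR 2 = 25 < 27 — winning move (to 25).
  6: 6 XOR 2 = 4 < 6 — winning move (to 4).
That gives 3 winning moves.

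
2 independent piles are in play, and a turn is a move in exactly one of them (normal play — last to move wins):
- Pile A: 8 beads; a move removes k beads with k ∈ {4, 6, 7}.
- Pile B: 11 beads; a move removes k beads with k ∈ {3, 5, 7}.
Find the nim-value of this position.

Build the Grundy sequence for pile A with g(k) = mex{g(k−s) : s ∈ {4, 6, 7}, s ≤ k}:
g(0) = mex{} = 0
g(1) = mex{} = 0
g(2) = mex{} = 0
g(3) = mex{} = 0
g(4) = mex{0} = 1
g(5) = mex{0} = 1
g(6) = mex{0} = 1
g(7) = mex{0} = 1
g(8) = mex{0,1} = 2
So g(8) = 2.
For pile B, compute g(0), g(1), … with moves {3, 5, 7}:
g(0) = mex{} = 0
g(1) = mex{} = 0
g(2) = mex{} = 0
g(3) = mex{0} = 1
g(4) = mex{0} = 1
g(5) = mex{0} = 1
g(6) = mex{0,1} = 2
g(7) = mex{0,1} = 2
g(8) = mex{0,1} = 2
g(9) = mex{0,1,2} = 3
g(10) = mex{1,2} = 0
g(11) = mex{1,2} = 0
So g(11) = 0.
The value of a disjunctive sum is the nim-sum of the parts.
Combined value = 2 XOR 0 = 2.

2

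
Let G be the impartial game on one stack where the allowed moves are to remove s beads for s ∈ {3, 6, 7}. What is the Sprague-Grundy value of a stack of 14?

Grundy values for subtraction set {3, 6, 7}:
k:     0  1  2  3  4  5  6  7  8  9 10 11 12 13 14
g(k):  0  0  0  1  1  1  2  2  2  3  0  0  0  1  1
So g(14) = 1.

1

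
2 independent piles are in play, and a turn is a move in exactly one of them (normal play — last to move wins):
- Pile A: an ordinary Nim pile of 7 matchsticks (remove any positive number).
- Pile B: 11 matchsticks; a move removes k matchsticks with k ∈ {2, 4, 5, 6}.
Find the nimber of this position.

6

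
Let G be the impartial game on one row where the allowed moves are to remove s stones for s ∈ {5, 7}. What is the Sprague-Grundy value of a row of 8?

1

Build the Grundy sequence with g(k) = mex{g(k−s) : s ∈ {5, 7}, s ≤ k}:
g(0) = mex{} = 0
g(1) = mex{} = 0
g(2) = mex{} = 0
g(3) = mex{} = 0
g(4) = mex{} = 0
g(5) = mex{0} = 1
g(6) = mex{0} = 1
g(7) = mex{0} = 1
g(8) = mex{0} = 1
So g(8) = 1.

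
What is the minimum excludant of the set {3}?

0 is not in the set, so the mex is 0.

0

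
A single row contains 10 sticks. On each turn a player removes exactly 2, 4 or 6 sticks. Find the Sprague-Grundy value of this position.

1

Grundy values for subtraction set {2, 4, 6}:
g(0) = mex{} = 0
g(1) = mex{} = 0
g(2) = mex{0} = 1
g(3) = mex{0} = 1
g(4) = mex{0,1} = 2
g(5) = mex{0,1} = 2
g(6) = mex{0,1,2} = 3
g(7) = mex{0,1,2} = 3
g(8) = mex{1,2,3} = 0
g(9) = mex{1,2,3} = 0
g(10) = mex{0,2,3} = 1
So g(10) = 1.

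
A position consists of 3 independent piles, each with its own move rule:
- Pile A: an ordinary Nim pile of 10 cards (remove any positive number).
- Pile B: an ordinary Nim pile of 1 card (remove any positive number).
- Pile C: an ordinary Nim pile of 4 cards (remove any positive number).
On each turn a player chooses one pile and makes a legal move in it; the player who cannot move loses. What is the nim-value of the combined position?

Pile A is a plain Nim pile of size 10, so its Grundy value is 10.
Pile B is a plain Nim pile of size 1, so its Grundy value is 1.
Pile C is a plain Nim pile of size 4, so its Grundy value is 4.
The value of a disjunctive sum is the nim-sum of the parts.
Combined value = 10 ⊕ 1 ⊕ 4 = 15.

15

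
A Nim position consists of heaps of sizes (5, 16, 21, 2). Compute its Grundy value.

Nim-sum: 5 XOR 16 XOR 21 XOR 2 = 2.

2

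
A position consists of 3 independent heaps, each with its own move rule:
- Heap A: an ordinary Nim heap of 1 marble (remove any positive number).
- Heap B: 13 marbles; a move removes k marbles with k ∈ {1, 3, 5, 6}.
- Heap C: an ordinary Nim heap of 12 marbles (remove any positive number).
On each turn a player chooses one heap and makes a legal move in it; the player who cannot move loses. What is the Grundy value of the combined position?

13

Heap A is a plain Nim heap of size 1, so its Grundy value is 1.
Build the Grundy sequence for heap B with g(k) = mex{g(k−s) : s ∈ {1, 3, 5, 6}, s ≤ k}:
g(0) = mex{} = 0
g(1) = mex{0} = 1
g(2) = mex{1} = 0
g(3) = mex{0} = 1
g(4) = mex{1} = 0
g(5) = mex{0} = 1
g(6) = mex{0,1} = 2
g(7) = mex{0,1,2} = 3
g(8) = mex{0,1,3} = 2
g(9) = mex{0,1,2} = 3
g(10) = mex{0,1,3} = 2
g(11) = mex{1,2} = 0
g(12) = mex{0,2,3} = 1
g(13) = mex{1,2,3} = 0
So g(13) = 0.
Heap C is a plain Nim heap of size 12, so its Grundy value is 12.
The value of a disjunctive sum is the nim-sum of the parts.
Combined value = 1 XOR 0 XOR 12 = 13.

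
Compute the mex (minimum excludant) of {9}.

0

0 is not in the set, so the mex is 0.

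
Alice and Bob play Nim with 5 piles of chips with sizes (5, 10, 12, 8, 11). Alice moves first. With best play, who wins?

Bob wins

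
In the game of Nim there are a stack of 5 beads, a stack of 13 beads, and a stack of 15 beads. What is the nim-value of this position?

7

Bitwise XOR of the heap sizes:
  0101  (5)
  1101  (13)
  1111  (15)
  ----
  0111  (7)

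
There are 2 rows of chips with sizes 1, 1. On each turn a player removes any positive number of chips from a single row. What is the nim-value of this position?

0

Compute the nim-sum pairwise:
1 ⊕ 1 = 0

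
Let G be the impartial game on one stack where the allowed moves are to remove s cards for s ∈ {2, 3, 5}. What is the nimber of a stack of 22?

0

Compute g(0), g(1), … for moves {2, 3, 5}:
k:     0  1  2  3  4  5  6  7  8  9 10 11 12 13 14 15 16 17 18 19 20 21 22
g(k):  0  0  1  1  2  2  3  0  0  1  1  2  2  3  0  0  1  1  2  2  3  0  0
So g(22) = 0.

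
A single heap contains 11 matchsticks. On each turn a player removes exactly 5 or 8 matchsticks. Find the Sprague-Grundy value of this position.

2

Compute g(0), g(1), … for moves {5, 8}:
k:     0  1  2  3  4  5  6  7  8  9 10 11
g(k):  0  0  0  0  0  1  1  1  1  1  2  2
So g(11) = 2.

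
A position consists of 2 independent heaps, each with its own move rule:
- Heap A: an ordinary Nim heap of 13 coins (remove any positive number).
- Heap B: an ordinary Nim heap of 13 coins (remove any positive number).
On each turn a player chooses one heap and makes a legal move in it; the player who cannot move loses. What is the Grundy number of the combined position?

0

Heap A is a plain Nim heap of size 13, so its Grundy value is 13.
Heap B is a plain Nim heap of size 13, so its Grundy value is 13.
The value of a disjunctive sum is the nim-sum of the parts.
Combined value = 13 ⊕ 13 = 0.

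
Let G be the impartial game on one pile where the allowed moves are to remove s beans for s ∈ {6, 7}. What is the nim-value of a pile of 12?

2

Compute g(0), g(1), … for moves {6, 7}:
k:     0  1  2  3  4  5  6  7  8  9 10 11 12
g(k):  0  0  0  0  0  0  1  1  1  1  1  1  2
So g(12) = 2.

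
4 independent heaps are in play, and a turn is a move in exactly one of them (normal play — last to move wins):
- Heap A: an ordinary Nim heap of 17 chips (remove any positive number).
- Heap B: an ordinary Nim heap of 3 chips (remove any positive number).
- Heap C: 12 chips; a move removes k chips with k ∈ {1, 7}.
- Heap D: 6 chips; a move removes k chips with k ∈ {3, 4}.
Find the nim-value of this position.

16

Heap A is a plain Nim heap of size 17, so its Grundy value is 17.
Heap B is a plain Nim heap of size 3, so its Grundy value is 3.
Build the Grundy sequence for heap C with g(k) = mex{g(k−s) : s ∈ {1, 7}, s ≤ k}:
g(0) = mex{} = 0
g(1) = mex{0} = 1
g(2) = mex{1} = 0
g(3) = mex{0} = 1
g(4) = mex{1} = 0
g(5) = mex{0} = 1
g(6) = mex{1} = 0
g(7) = mex{0} = 1
g(8) = mex{1} = 0
g(9) = mex{0} = 1
g(10) = mex{1} = 0
g(11) = mex{0} = 1
g(12) = mex{1} = 0
So g(12) = 0.
Grundy values for heap D (subtraction set {3, 4}):
g(0) = mex{} = 0
g(1) = mex{} = 0
g(2) = mex{} = 0
g(3) = mex{0} = 1
g(4) = mex{0} = 1
g(5) = mex{0} = 1
g(6) = mex{0,1} = 2
So g(6) = 2.
By the Sprague-Grundy theorem, the Grundy value of a sum of independent games is the XOR of the component values.
Combined value = 17 XOR 3 XOR 0 XOR 2 = 16.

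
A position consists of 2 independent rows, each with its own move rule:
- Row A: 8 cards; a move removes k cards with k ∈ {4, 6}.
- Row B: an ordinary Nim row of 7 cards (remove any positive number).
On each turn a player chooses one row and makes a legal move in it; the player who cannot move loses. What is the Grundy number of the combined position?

5

Grundy values for row A (subtraction set {4, 6}):
k:     0  1  2  3  4  5  6  7  8
g(k):  0  0  0  0  1  1  1  1  2
So g(8) = 2.
Row B is a plain Nim row of size 7, so its Grundy value is 7.
The value of a disjunctive sum is the nim-sum of the parts.
Combined value = 2 ⊕ 7 = 5.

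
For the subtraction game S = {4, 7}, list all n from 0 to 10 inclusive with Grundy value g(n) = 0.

0, 1, 2, 3

Compute g(0), g(1), … for moves {4, 7}:
g(0) = mex{} = 0
g(1) = mex{} = 0
g(2) = mex{} = 0
g(3) = mex{} = 0
g(4) = mex{0} = 1
g(5) = mex{0} = 1
g(6) = mex{0} = 1
g(7) = mex{0} = 1
g(8) = mex{0,1} = 2
g(9) = mex{0,1} = 2
g(10) = mex{0,1} = 2
The P-positions (g = 0) in 0..10 are 0, 1, 2, 3.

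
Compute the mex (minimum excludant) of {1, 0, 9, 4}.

The values 0, 1 are all present; 2 is the first non-negative integer missing from the set.

2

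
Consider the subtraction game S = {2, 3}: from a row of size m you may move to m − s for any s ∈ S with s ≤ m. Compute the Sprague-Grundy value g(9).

2

Grundy values for subtraction set {2, 3}:
g(0) = mex{} = 0
g(1) = mex{} = 0
g(2) = mex{0} = 1
g(3) = mex{0} = 1
g(4) = mex{0,1} = 2
g(5) = mex{1} = 0
g(6) = mex{1,2} = 0
g(7) = mex{0,2} = 1
g(8) = mex{0} = 1
g(9) = mex{0,1} = 2
So g(9) = 2.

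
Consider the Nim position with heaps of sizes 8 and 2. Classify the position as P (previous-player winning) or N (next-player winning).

N-position

Bitwise XOR of the heap sizes:
  1000  (8)
  0010  (2)
  ----
  1010  (10)
The nim-sum is 10 ≠ 0, so this is an N-position: the player to move can win.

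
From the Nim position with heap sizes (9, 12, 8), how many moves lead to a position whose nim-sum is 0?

Nim-sum: 9 ⊕ 12 ⊕ 8 = 13.
The overall nim-sum is X = 13. A heap of size p has a winning move iff p XOR X < p (reduce it to p XOR X).
  9: 9 XOR 13 = 4 < 9 — winning move (to 4).
  12: 12 XOR 13 = 1 < 12 — winning move (to 1).
  8: 8 XOR 13 = 5 < 8 — winning move (to 5).
That gives 3 winning moves.

3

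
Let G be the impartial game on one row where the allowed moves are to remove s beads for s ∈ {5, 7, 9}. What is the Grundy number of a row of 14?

0

Build the Grundy sequence with g(k) = mex{g(k−s) : s ∈ {5, 7, 9}, s ≤ k}:
g(0) = mex{} = 0
g(1) = mex{} = 0
g(2) = mex{} = 0
g(3) = mex{} = 0
g(4) = mex{} = 0
g(5) = mex{0} = 1
g(6) = mex{0} = 1
g(7) = mex{0} = 1
g(8) = mex{0} = 1
g(9) = mex{0} = 1
g(10) = mex{0,1} = 2
g(11) = mex{0,1} = 2
g(12) = mex{0,1} = 2
g(13) = mex{0,1} = 2
g(14) = mex{1} = 0
So g(14) = 0.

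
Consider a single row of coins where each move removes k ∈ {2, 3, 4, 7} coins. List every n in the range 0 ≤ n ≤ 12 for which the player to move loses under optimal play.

Build the Grundy sequence with g(k) = mex{g(k−s) : s ∈ {2, 3, 4, 7}, s ≤ k}:
k:     0  1  2  3  4  5  6  7  8  9 10 11 12
g(k):  0  0  1  1  2  2  0  3  1  4  2  0  0
The P-positions (g = 0) in 0..12 are 0, 1, 6, 11, 12.

0, 1, 6, 11, 12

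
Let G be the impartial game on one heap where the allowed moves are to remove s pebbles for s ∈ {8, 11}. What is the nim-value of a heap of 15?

1

Compute g(0), g(1), … for moves {8, 11}:
k:     0  1  2  3  4  5  6  7  8  9 10 11 12 13 14 15
g(k):  0  0  0  0  0  0  0  0  1  1  1  1  1  1  1  1
So g(15) = 1.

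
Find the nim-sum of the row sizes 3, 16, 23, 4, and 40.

40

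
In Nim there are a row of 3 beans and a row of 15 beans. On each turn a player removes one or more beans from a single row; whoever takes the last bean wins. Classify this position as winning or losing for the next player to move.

In binary:
  0011  (3)
  1111  (15)
  ----
  1100  (12)
The nim-sum is 12 ≠ 0, so this is an N-position: the player to move can win.

Winning position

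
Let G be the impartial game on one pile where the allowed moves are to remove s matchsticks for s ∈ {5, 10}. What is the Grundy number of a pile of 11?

2

Build the Grundy sequence with g(k) = mex{g(k−s) : s ∈ {5, 10}, s ≤ k}:
k:     0  1  2  3  4  5  6  7  8  9 10 11
g(k):  0  0  0  0  0  1  1  1  1  1  2  2
So g(11) = 2.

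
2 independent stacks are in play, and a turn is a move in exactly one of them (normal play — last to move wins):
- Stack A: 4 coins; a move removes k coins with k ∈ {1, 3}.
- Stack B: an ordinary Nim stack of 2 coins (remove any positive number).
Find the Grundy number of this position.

2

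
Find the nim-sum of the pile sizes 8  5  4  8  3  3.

Compute the nim-sum pairwise:
8 ^ 5 = 13
13 ^ 4 = 9
9 ^ 8 = 1
1 ^ 3 = 2
2 ^ 3 = 1

1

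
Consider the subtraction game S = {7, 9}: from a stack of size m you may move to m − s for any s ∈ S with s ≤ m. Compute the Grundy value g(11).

1

Compute g(0), g(1), … for moves {7, 9}:
g(0) = mex{} = 0
g(1) = mex{} = 0
g(2) = mex{} = 0
g(3) = mex{} = 0
g(4) = mex{} = 0
g(5) = mex{} = 0
g(6) = mex{} = 0
g(7) = mex{0} = 1
g(8) = mex{0} = 1
g(9) = mex{0} = 1
g(10) = mex{0} = 1
g(11) = mex{0} = 1
So g(11) = 1.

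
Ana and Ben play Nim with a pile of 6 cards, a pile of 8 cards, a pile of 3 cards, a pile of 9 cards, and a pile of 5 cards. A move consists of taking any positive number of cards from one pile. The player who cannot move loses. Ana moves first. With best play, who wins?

Nim-sum: 6 ^ 8 ^ 3 ^ 9 ^ 5 = 1.
The nim-sum is 1 ≠ 0, so this is an N-position: the player to move can win; Ana has a winning move.

Ana wins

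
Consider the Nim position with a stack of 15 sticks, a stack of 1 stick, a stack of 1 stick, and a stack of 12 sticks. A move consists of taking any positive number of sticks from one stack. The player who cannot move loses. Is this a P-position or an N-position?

Compute the nim-sum pairwise:
15 XOR 1 = 14
14 XOR 1 = 15
15 XOR 12 = 3
The nim-sum is 3 ≠ 0, so this is an N-position: the player to move can win.

N-position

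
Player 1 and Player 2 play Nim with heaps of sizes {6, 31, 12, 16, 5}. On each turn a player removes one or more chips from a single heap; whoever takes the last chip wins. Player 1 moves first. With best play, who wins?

Bitwise XOR of the heap sizes:
  00110  (6)
  11111  (31)
  01100  (12)
  10000  (16)
  00101  (5)
  -----
  00000  (0)
The nim-sum is 0, so this is a P-position: the player to move is in a losing position under optimal play; Player 1 is about to move from it and so loses — Player 2 wins.

Player 2 wins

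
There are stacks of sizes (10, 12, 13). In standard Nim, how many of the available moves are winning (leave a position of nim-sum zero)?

Write each in binary and XOR column by column:
  1010  (10)
  1100  (12)
  1101  (13)
  ----
  1011  (11)
The overall nim-sum is X = 11. A stack of size p has a winning move iff p XOR X < p (reduce it to p XOR X).
  10: 10 XOR 11 = 1 < 10 — winning move (to 1).
  12: 12 XOR 11 = 7 < 12 — winning move (to 7).
  13: 13 XOR 11 = 6 < 13 — winning move (to 6).
That gives 3 winning moves.

3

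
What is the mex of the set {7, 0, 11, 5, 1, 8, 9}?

The values 0, 1 are all present; 2 is the first non-negative integer missing from the set.

2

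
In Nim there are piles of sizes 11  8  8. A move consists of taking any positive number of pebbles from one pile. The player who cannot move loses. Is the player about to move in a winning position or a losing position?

Winning position

Compute the nim-sum pairwise:
11 ^ 8 = 3
3 ^ 8 = 11
The nim-sum is 11 ≠ 0, so this is an N-position: the player to move can win.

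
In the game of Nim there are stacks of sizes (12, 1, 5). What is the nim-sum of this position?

8

In binary:
  1100  (12)
  0001  (1)
  0101  (5)
  ----
  1000  (8)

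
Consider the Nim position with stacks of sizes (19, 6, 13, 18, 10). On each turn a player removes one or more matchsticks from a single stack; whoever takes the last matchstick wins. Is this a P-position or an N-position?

P-position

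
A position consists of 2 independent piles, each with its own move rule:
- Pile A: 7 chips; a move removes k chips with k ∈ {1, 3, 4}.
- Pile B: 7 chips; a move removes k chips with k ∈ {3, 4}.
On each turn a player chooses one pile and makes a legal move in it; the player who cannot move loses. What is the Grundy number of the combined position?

For pile A, compute g(0), g(1), … with moves {1, 3, 4}:
g(0) = mex{} = 0
g(1) = mex{0} = 1
g(2) = mex{1} = 0
g(3) = mex{0} = 1
g(4) = mex{0,1} = 2
g(5) = mex{0,1,2} = 3
g(6) = mex{0,1,3} = 2
g(7) = mex{1,2} = 0
So g(7) = 0.
Build the Grundy sequence for pile B with g(k) = mex{g(k−s) : s ∈ {3, 4}, s ≤ k}:
k:     0  1  2  3  4  5  6  7
g(k):  0  0  0  1  1  1  2  0
So g(7) = 0.
The value of a disjunctive sum is the nim-sum of the parts.
Combined value = 0 XOR 0 = 0.

0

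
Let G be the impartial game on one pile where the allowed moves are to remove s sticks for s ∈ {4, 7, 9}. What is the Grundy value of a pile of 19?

Build the Grundy sequence with g(k) = mex{g(k−s) : s ∈ {4, 7, 9}, s ≤ k}:
k:     0  1  2  3  4  5  6  7  8  9 10 11 12 13 14 15 16 17 18 19
g(k):  0  0  0  0  1  1  1  1  2  2  2  2  3  0  0  0  0  1  1  1
So g(19) = 1.

1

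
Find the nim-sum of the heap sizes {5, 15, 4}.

14

Compute the nim-sum pairwise:
5 ^ 15 = 10
10 ^ 4 = 14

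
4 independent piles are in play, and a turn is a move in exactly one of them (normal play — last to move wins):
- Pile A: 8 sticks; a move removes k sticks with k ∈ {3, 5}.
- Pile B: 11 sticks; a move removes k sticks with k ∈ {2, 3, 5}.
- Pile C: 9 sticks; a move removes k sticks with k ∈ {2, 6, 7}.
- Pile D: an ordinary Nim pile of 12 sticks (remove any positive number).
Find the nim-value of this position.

Grundy values for pile A (subtraction set {3, 5}):
g(0) = mex{} = 0
g(1) = mex{} = 0
g(2) = mex{} = 0
g(3) = mex{0} = 1
g(4) = mex{0} = 1
g(5) = mex{0} = 1
g(6) = mex{0,1} = 2
g(7) = mex{0,1} = 2
g(8) = mex{1} = 0
So g(8) = 0.
Build the Grundy sequence for pile B with g(k) = mex{g(k−s) : s ∈ {2, 3, 5}, s ≤ k}:
g(0) = mex{} = 0
g(1) = mex{} = 0
g(2) = mex{0} = 1
g(3) = mex{0} = 1
g(4) = mex{0,1} = 2
g(5) = mex{0,1} = 2
g(6) = mex{0,1,2} = 3
g(7) = mex{1,2} = 0
g(8) = mex{1,2,3} = 0
g(9) = mex{0,2,3} = 1
g(10) = mex{0,2} = 1
g(11) = mex{0,1,3} = 2
So g(11) = 2.
Build the Grundy sequence for pile C with g(k) = mex{g(k−s) : s ∈ {2, 6, 7}, s ≤ k}:
k:     0  1  2  3  4  5  6  7  8  9
g(k):  0  0  1  1  0  0  1  1  2  0
So g(9) = 0.
Pile D is a plain Nim pile of size 12, so its Grundy value is 12.
The value of a disjunctive sum is the nim-sum of the parts.
Combined value = 0 ⊕ 2 ⊕ 0 ⊕ 12 = 14.

14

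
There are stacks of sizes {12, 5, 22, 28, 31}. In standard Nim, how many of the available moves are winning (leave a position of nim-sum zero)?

In binary:
  01100  (12)
  00101  (5)
  10110  (22)
  11100  (28)
  11111  (31)
  -----
  11100  (28)
The overall nim-sum is X = 28. A stack of size p has a winning move iff p XOR X < p (reduce it to p XOR X).
  12: 12 XOR 28 = 16 ≥ 12 — no move.
  5: 5 XOR 28 = 25 ≥ 5 — no move.
  22: 22 XOR 28 = 10 < 22 — winning move (to 10).
  28: 28 XOR 28 = 0 < 28 — winning move (to 0).
  31: 31 XOR 28 = 3 < 31 — winning move (to 3).
That gives 3 winning moves.

3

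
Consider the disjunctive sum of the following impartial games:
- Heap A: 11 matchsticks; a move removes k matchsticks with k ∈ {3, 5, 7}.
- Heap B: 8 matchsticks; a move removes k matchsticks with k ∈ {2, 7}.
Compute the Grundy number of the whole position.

For heap A, compute g(0), g(1), … with moves {3, 5, 7}:
g(0) = mex{} = 0
g(1) = mex{} = 0
g(2) = mex{} = 0
g(3) = mex{0} = 1
g(4) = mex{0} = 1
g(5) = mex{0} = 1
g(6) = mex{0,1} = 2
g(7) = mex{0,1} = 2
g(8) = mex{0,1} = 2
g(9) = mex{0,1,2} = 3
g(10) = mex{1,2} = 0
g(11) = mex{1,2} = 0
So g(11) = 0.
For heap B, compute g(0), g(1), … with moves {2, 7}:
k:     0  1  2  3  4  5  6  7  8
g(k):  0  0  1  1  0  0  1  1  2
So g(8) = 2.
By the Sprague-Grundy theorem, the Grundy value of a sum of independent games is the XOR of the component values.
Combined value = 0 XOR 2 = 2.

2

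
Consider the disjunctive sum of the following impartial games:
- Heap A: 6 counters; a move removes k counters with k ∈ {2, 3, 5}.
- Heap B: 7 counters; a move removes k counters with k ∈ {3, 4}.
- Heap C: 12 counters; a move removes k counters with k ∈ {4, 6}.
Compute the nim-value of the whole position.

For heap A, compute g(0), g(1), … with moves {2, 3, 5}:
k:     0  1  2  3  4  5  6
g(k):  0  0  1  1  2  2  3
So g(6) = 3.
Grundy values for heap B (subtraction set {3, 4}):
k:     0  1  2  3  4  5  6  7
g(k):  0  0  0  1  1  1  2  0
So g(7) = 0.
Build the Grundy sequence for heap C with g(k) = mex{g(k−s) : s ∈ {4, 6}, s ≤ k}:
g(0) = mex{} = 0
g(1) = mex{} = 0
g(2) = mex{} = 0
g(3) = mex{} = 0
g(4) = mex{0} = 1
g(5) = mex{0} = 1
g(6) = mex{0} = 1
g(7) = mex{0} = 1
g(8) = mex{0,1} = 2
g(9) = mex{0,1} = 2
g(10) = mex{1} = 0
g(11) = mex{1} = 0
g(12) = mex{1,2} = 0
So g(12) = 0.
The value of a disjunctive sum is the nim-sum of the parts.
Combined value = 3 XOR 0 XOR 0 = 3.

3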